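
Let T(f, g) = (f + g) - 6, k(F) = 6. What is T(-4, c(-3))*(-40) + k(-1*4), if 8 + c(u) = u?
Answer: 846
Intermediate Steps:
c(u) = -8 + u
T(f, g) = -6 + f + g
T(-4, c(-3))*(-40) + k(-1*4) = (-6 - 4 + (-8 - 3))*(-40) + 6 = (-6 - 4 - 11)*(-40) + 6 = -21*(-40) + 6 = 840 + 6 = 846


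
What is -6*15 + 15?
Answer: -75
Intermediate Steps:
-6*15 + 15 = -90 + 15 = -75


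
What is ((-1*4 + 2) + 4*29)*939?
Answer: 107046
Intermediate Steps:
((-1*4 + 2) + 4*29)*939 = ((-4 + 2) + 116)*939 = (-2 + 116)*939 = 114*939 = 107046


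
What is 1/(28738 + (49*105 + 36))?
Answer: 1/33919 ≈ 2.9482e-5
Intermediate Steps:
1/(28738 + (49*105 + 36)) = 1/(28738 + (5145 + 36)) = 1/(28738 + 5181) = 1/33919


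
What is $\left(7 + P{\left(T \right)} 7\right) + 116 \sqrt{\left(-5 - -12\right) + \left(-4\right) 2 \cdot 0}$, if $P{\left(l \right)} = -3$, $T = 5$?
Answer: $-14 + 116 \sqrt{7} \approx 292.91$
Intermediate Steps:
$\left(7 + P{\left(T \right)} 7\right) + 116 \sqrt{\left(-5 - -12\right) + \left(-4\right) 2 \cdot 0} = \left(7 - 21\right) + 116 \sqrt{\left(-5 - -12\right) + \left(-4\right) 2 \cdot 0} = \left(7 - 21\right) + 116 \sqrt{\left(-5 + 12\right) - 0} = -14 + 116 \sqrt{7 + 0} = -14 + 116 \sqrt{7}$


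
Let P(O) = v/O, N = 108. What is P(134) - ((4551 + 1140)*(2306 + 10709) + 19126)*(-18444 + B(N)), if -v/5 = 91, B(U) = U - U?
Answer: 183106937656081/134 ≈ 1.3665e+12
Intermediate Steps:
B(U) = 0
v = -455 (v = -5*91 = -455)
P(O) = -455/O
P(134) - ((4551 + 1140)*(2306 + 10709) + 19126)*(-18444 + B(N)) = -455/134 - ((4551 + 1140)*(2306 + 10709) + 19126)*(-18444 + 0) = -455*1/134 - (5691*13015 + 19126)*(-18444) = -455/134 - (74068365 + 19126)*(-18444) = -455/134 - 74087491*(-18444) = -455/134 - 1*(-1366469684004) = -455/134 + 1366469684004 = 183106937656081/134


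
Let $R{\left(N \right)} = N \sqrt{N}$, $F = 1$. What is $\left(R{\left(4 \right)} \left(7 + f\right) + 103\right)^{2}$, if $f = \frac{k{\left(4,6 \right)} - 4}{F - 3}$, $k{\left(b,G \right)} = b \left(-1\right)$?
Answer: $36481$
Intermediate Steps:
$k{\left(b,G \right)} = - b$
$f = 4$ ($f = \frac{\left(-1\right) 4 - 4}{1 - 3} = \frac{-4 - 4}{-2} = \left(-8\right) \left(- \frac{1}{2}\right) = 4$)
$R{\left(N \right)} = N^{\frac{3}{2}}$
$\left(R{\left(4 \right)} \left(7 + f\right) + 103\right)^{2} = \left(4^{\frac{3}{2}} \left(7 + 4\right) + 103\right)^{2} = \left(8 \cdot 11 + 103\right)^{2} = \left(88 + 103\right)^{2} = 191^{2} = 36481$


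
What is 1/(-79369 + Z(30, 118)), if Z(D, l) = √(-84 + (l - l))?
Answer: -79369/6299438245 - 2*I*√21/6299438245 ≈ -1.2599e-5 - 1.4549e-9*I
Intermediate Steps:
Z(D, l) = 2*I*√21 (Z(D, l) = √(-84 + 0) = √(-84) = 2*I*√21)
1/(-79369 + Z(30, 118)) = 1/(-79369 + 2*I*√21)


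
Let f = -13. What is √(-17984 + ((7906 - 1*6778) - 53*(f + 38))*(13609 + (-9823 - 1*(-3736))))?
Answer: I*√1499818 ≈ 1224.7*I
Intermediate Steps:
√(-17984 + ((7906 - 1*6778) - 53*(f + 38))*(13609 + (-9823 - 1*(-3736)))) = √(-17984 + ((7906 - 1*6778) - 53*(-13 + 38))*(13609 + (-9823 - 1*(-3736)))) = √(-17984 + ((7906 - 6778) - 53*25)*(13609 + (-9823 + 3736))) = √(-17984 + (1128 - 1325)*(13609 - 6087)) = √(-17984 - 197*7522) = √(-17984 - 1481834) = √(-1499818) = I*√1499818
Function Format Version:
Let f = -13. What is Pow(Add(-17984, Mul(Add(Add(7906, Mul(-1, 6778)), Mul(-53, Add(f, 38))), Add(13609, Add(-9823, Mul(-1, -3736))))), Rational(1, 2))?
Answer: Mul(I, Pow(1499818, Rational(1, 2))) ≈ Mul(1224.7, I)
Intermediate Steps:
Pow(Add(-17984, Mul(Add(Add(7906, Mul(-1, 6778)), Mul(-53, Add(f, 38))), Add(13609, Add(-9823, Mul(-1, -3736))))), Rational(1, 2)) = Pow(Add(-17984, Mul(Add(Add(7906, Mul(-1, 6778)), Mul(-53, Add(-13, 38))), Add(13609, Add(-9823, Mul(-1, -3736))))), Rational(1, 2)) = Pow(Add(-17984, Mul(Add(Add(7906, -6778), Mul(-53, 25)), Add(13609, Add(-9823, 3736)))), Rational(1, 2)) = Pow(Add(-17984, Mul(Add(1128, -1325), Add(13609, -6087))), Rational(1, 2)) = Pow(Add(-17984, Mul(-197, 7522)), Rational(1, 2)) = Pow(Add(-17984, -1481834), Rational(1, 2)) = Pow(-1499818, Rational(1, 2)) = Mul(I, Pow(1499818, Rational(1, 2)))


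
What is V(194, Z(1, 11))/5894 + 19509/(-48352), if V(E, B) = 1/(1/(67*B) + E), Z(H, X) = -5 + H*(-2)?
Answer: -747284479873/1852108129120 ≈ -0.40348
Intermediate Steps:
Z(H, X) = -5 - 2*H
V(E, B) = 1/(E + 1/(67*B)) (V(E, B) = 1/(1/(67*B) + E) = 1/(E + 1/(67*B)))
V(194, Z(1, 11))/5894 + 19509/(-48352) = (67*(-5 - 2*1)/(1 + 67*(-5 - 2*1)*194))/5894 + 19509/(-48352) = (67*(-5 - 2)/(1 + 67*(-5 - 2)*194))*(1/5894) + 19509*(-1/48352) = (67*(-7)/(1 + 67*(-7)*194))*(1/5894) - 19509/48352 = (67*(-7)/(1 - 90986))*(1/5894) - 19509/48352 = (67*(-7)/(-90985))*(1/5894) - 19509/48352 = (67*(-7)*(-1/90985))*(1/5894) - 19509/48352 = (469/90985)*(1/5894) - 19509/48352 = 67/76609370 - 19509/48352 = -747284479873/1852108129120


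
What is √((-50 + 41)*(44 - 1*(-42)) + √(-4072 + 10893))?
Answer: √(-774 + √6821) ≈ 26.295*I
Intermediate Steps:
√((-50 + 41)*(44 - 1*(-42)) + √(-4072 + 10893)) = √(-9*(44 + 42) + √6821) = √(-9*86 + √6821) = √(-774 + √6821)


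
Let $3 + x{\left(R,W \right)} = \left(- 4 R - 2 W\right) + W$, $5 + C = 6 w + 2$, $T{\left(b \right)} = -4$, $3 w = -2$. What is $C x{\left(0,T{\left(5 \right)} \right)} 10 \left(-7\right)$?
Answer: $490$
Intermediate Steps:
$w = - \frac{2}{3}$ ($w = \frac{1}{3} \left(-2\right) = - \frac{2}{3} \approx -0.66667$)
$C = -7$ ($C = -5 + \left(6 \left(- \frac{2}{3}\right) + 2\right) = -5 + \left(-4 + 2\right) = -5 - 2 = -7$)
$x{\left(R,W \right)} = -3 - W - 4 R$ ($x{\left(R,W \right)} = -3 + \left(\left(- 4 R - 2 W\right) + W\right) = -3 - \left(W + 4 R\right) = -3 - W - 4 R$)
$C x{\left(0,T{\left(5 \right)} \right)} 10 \left(-7\right) = - 7 \left(-3 - -4 - 0\right) 10 \left(-7\right) = - 7 \left(-3 + 4 + 0\right) 10 \left(-7\right) = - 7 \cdot 1 \cdot 10 \left(-7\right) = \left(-7\right) 10 \left(-7\right) = \left(-70\right) \left(-7\right) = 490$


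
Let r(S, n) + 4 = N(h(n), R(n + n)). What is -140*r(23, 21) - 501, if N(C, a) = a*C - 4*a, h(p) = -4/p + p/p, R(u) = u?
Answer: 18819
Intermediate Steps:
h(p) = 1 - 4/p (h(p) = -4/p + 1 = 1 - 4/p)
N(C, a) = -4*a + C*a (N(C, a) = C*a - 4*a = -4*a + C*a)
r(S, n) = -4 + 2*n*(-4 + (-4 + n)/n) (r(S, n) = -4 + (n + n)*(-4 + (-4 + n)/n) = -4 + (2*n)*(-4 + (-4 + n)/n) = -4 + 2*n*(-4 + (-4 + n)/n))
-140*r(23, 21) - 501 = -140*(-12 - 6*21) - 501 = -140*(-12 - 126) - 501 = -140*(-138) - 501 = 19320 - 501 = 18819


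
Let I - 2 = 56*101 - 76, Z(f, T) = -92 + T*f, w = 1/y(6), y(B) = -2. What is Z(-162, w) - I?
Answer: -5593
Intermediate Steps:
w = -½ (w = 1/(-2) = -½ ≈ -0.50000)
I = 5582 (I = 2 + (56*101 - 76) = 2 + (5656 - 76) = 2 + 5580 = 5582)
Z(-162, w) - I = (-92 - ½*(-162)) - 1*5582 = (-92 + 81) - 5582 = -11 - 5582 = -5593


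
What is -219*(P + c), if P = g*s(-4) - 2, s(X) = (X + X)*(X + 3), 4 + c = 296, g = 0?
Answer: -63510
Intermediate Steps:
c = 292 (c = -4 + 296 = 292)
s(X) = 2*X*(3 + X) (s(X) = (2*X)*(3 + X) = 2*X*(3 + X))
P = -2 (P = 0*(2*(-4)*(3 - 4)) - 2 = 0*(2*(-4)*(-1)) - 2 = 0*8 - 2 = 0 - 2 = -2)
-219*(P + c) = -219*(-2 + 292) = -219*290 = -63510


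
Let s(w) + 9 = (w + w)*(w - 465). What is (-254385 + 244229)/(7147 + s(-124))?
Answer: -5078/76605 ≈ -0.066288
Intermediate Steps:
s(w) = -9 + 2*w*(-465 + w) (s(w) = -9 + (w + w)*(w - 465) = -9 + (2*w)*(-465 + w) = -9 + 2*w*(-465 + w))
(-254385 + 244229)/(7147 + s(-124)) = (-254385 + 244229)/(7147 + (-9 - 930*(-124) + 2*(-124)²)) = -10156/(7147 + (-9 + 115320 + 2*15376)) = -10156/(7147 + (-9 + 115320 + 30752)) = -10156/(7147 + 146063) = -10156/153210 = -10156*1/153210 = -5078/76605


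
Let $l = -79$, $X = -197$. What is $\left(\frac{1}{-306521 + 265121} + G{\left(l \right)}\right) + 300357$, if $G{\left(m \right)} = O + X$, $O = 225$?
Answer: $\frac{12435938999}{41400} \approx 3.0039 \cdot 10^{5}$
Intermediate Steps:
$G{\left(m \right)} = 28$ ($G{\left(m \right)} = 225 - 197 = 28$)
$\left(\frac{1}{-306521 + 265121} + G{\left(l \right)}\right) + 300357 = \left(\frac{1}{-306521 + 265121} + 28\right) + 300357 = \left(\frac{1}{-41400} + 28\right) + 300357 = \left(- \frac{1}{41400} + 28\right) + 300357 = \frac{1159199}{41400} + 300357 = \frac{12435938999}{41400}$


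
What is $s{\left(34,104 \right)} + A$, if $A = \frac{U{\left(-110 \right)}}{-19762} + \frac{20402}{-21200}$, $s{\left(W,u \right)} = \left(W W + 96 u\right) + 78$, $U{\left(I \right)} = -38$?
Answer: $\frac{1174857020119}{104738600} \approx 11217.0$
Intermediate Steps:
$s{\left(W,u \right)} = 78 + W^{2} + 96 u$ ($s{\left(W,u \right)} = \left(W^{2} + 96 u\right) + 78 = 78 + W^{2} + 96 u$)
$A = - \frac{100594681}{104738600}$ ($A = - \frac{38}{-19762} + \frac{20402}{-21200} = \left(-38\right) \left(- \frac{1}{19762}\right) + 20402 \left(- \frac{1}{21200}\right) = \frac{19}{9881} - \frac{10201}{10600} = - \frac{100594681}{104738600} \approx -0.96044$)
$s{\left(34,104 \right)} + A = \left(78 + 34^{2} + 96 \cdot 104\right) - \frac{100594681}{104738600} = \left(78 + 1156 + 9984\right) - \frac{100594681}{104738600} = 11218 - \frac{100594681}{104738600} = \frac{1174857020119}{104738600}$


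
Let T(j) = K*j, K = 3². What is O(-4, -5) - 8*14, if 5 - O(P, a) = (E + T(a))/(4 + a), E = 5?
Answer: -147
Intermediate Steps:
K = 9
T(j) = 9*j
O(P, a) = 5 - (5 + 9*a)/(4 + a)
O(-4, -5) - 8*14 = (15 - 4*(-5))/(4 - 5) - 8*14 = (15 + 20)/(-1) - 112 = -1*35 - 112 = -35 - 112 = -147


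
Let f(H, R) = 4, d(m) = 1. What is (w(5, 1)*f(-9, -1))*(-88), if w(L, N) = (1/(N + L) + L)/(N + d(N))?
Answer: -2728/3 ≈ -909.33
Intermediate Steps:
w(L, N) = (L + 1/(L + N))/(1 + N) (w(L, N) = (1/(N + L) + L)/(N + 1) = (1/(L + N) + L)/(1 + N) = (L + 1/(L + N))/(1 + N))
(w(5, 1)*f(-9, -1))*(-88) = (((1 + 5² + 5*1)/(5 + 1 + 1² + 5*1))*4)*(-88) = (((1 + 25 + 5)/(5 + 1 + 1 + 5))*4)*(-88) = ((31/12)*4)*(-88) = (31/3)*(-88) = -2728/3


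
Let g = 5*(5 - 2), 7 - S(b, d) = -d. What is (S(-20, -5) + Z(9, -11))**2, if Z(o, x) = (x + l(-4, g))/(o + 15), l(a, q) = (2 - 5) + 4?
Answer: 361/144 ≈ 2.5069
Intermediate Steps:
S(b, d) = 7 + d (S(b, d) = 7 - (-1)*d = 7 + d)
g = 15 (g = 5*3 = 15)
l(a, q) = 1 (l(a, q) = -3 + 4 = 1)
Z(o, x) = (1 + x)/(15 + o) (Z(o, x) = (x + 1)/(o + 15) = (1 + x)/(15 + o))
(S(-20, -5) + Z(9, -11))**2 = ((7 - 5) + (1 - 11)/(15 + 9))**2 = (2 - 10/24)**2 = (2 + (1/24)*(-10))**2 = (2 - 5/12)**2 = (19/12)**2 = 361/144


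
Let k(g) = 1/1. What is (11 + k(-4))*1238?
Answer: 14856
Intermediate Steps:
k(g) = 1
(11 + k(-4))*1238 = (11 + 1)*1238 = 12*1238 = 14856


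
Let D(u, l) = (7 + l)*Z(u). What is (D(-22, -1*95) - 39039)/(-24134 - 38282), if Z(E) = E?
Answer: 37103/62416 ≈ 0.59445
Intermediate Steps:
D(u, l) = u*(7 + l) (D(u, l) = (7 + l)*u = u*(7 + l))
(D(-22, -1*95) - 39039)/(-24134 - 38282) = (-22*(7 - 1*95) - 39039)/(-24134 - 38282) = (-22*(7 - 95) - 39039)/(-62416) = (-22*(-88) - 39039)*(-1/62416) = (1936 - 39039)*(-1/62416) = -37103*(-1/62416) = 37103/62416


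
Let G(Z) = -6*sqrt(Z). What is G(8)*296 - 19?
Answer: -19 - 3552*sqrt(2) ≈ -5042.3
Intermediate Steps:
G(8)*296 - 19 = -12*sqrt(2)*296 - 19 = -3552*sqrt(2) - 19 = -19 - 3552*sqrt(2)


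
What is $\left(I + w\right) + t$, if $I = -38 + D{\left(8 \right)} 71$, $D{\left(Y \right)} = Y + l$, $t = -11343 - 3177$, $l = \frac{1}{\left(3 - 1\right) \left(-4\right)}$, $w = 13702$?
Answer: $- \frac{2375}{8} \approx -296.88$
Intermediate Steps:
$l = - \frac{1}{8}$ ($l = \frac{1}{2 \left(-4\right)} = \frac{1}{-8} = - \frac{1}{8} \approx -0.125$)
$t = -14520$ ($t = -11343 - 3177 = -14520$)
$D{\left(Y \right)} = - \frac{1}{8} + Y$ ($D{\left(Y \right)} = Y - \frac{1}{8} = - \frac{1}{8} + Y$)
$I = \frac{4169}{8}$ ($I = -38 + \left(- \frac{1}{8} + 8\right) 71 = -38 + \frac{63}{8} \cdot 71 = -38 + \frac{4473}{8} = \frac{4169}{8} \approx 521.13$)
$\left(I + w\right) + t = \left(\frac{4169}{8} + 13702\right) - 14520 = \frac{113785}{8} - 14520 = - \frac{2375}{8}$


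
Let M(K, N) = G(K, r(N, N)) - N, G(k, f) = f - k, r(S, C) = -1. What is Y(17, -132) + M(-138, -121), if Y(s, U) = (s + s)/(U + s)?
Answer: 29636/115 ≈ 257.70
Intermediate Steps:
M(K, N) = -1 - K - N (M(K, N) = (-1 - K) - N = -1 - K - N)
Y(s, U) = 2*s/(U + s) (Y(s, U) = (2*s)/(U + s) = 2*s/(U + s))
Y(17, -132) + M(-138, -121) = 2*17/(-132 + 17) + (-1 - 1*(-138) - 1*(-121)) = 2*17/(-115) + (-1 + 138 + 121) = 2*17*(-1/115) + 258 = -34/115 + 258 = 29636/115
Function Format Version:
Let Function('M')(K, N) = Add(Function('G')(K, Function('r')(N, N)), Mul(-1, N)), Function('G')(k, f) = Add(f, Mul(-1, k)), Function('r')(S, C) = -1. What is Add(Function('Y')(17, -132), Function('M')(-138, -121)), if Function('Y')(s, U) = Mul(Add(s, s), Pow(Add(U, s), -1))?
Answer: Rational(29636, 115) ≈ 257.70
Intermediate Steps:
Function('M')(K, N) = Add(-1, Mul(-1, K), Mul(-1, N)) (Function('M')(K, N) = Add(Add(-1, Mul(-1, K)), Mul(-1, N)) = Add(-1, Mul(-1, K), Mul(-1, N)))
Function('Y')(s, U) = Mul(2, s, Pow(Add(U, s), -1)) (Function('Y')(s, U) = Mul(Mul(2, s), Pow(Add(U, s), -1)) = Mul(2, s, Pow(Add(U, s), -1)))
Add(Function('Y')(17, -132), Function('M')(-138, -121)) = Add(Mul(2, 17, Pow(Add(-132, 17), -1)), Add(-1, Mul(-1, -138), Mul(-1, -121))) = Add(Mul(2, 17, Pow(-115, -1)), Add(-1, 138, 121)) = Add(Mul(2, 17, Rational(-1, 115)), 258) = Add(Rational(-34, 115), 258) = Rational(29636, 115)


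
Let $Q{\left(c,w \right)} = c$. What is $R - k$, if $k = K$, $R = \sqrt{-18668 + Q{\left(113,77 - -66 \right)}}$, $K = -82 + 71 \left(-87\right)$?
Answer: $6259 + i \sqrt{18555} \approx 6259.0 + 136.22 i$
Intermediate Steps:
$K = -6259$ ($K = -82 - 6177 = -6259$)
$R = i \sqrt{18555}$ ($R = \sqrt{-18668 + 113} = \sqrt{-18555} = i \sqrt{18555} \approx 136.22 i$)
$k = -6259$
$R - k = i \sqrt{18555} - -6259 = i \sqrt{18555} + 6259 = 6259 + i \sqrt{18555}$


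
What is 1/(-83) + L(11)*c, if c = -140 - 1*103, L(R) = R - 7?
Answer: -80677/83 ≈ -972.01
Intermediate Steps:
L(R) = -7 + R
c = -243 (c = -140 - 103 = -243)
1/(-83) + L(11)*c = 1/(-83) + (-7 + 11)*(-243) = -1/83 + 4*(-243) = -1/83 - 972 = -80677/83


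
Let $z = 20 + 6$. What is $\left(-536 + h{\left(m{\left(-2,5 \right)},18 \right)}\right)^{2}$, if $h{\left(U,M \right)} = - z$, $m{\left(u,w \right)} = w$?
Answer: $315844$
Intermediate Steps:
$z = 26$
$h{\left(U,M \right)} = -26$ ($h{\left(U,M \right)} = \left(-1\right) 26 = -26$)
$\left(-536 + h{\left(m{\left(-2,5 \right)},18 \right)}\right)^{2} = \left(-536 - 26\right)^{2} = \left(-562\right)^{2} = 315844$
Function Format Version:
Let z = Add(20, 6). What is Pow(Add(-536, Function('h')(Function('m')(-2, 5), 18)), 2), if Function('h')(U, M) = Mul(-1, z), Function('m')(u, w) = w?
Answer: 315844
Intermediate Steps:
z = 26
Function('h')(U, M) = -26 (Function('h')(U, M) = Mul(-1, 26) = -26)
Pow(Add(-536, Function('h')(Function('m')(-2, 5), 18)), 2) = Pow(Add(-536, -26), 2) = Pow(-562, 2) = 315844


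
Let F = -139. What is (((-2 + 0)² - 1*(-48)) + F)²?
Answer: 7569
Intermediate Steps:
(((-2 + 0)² - 1*(-48)) + F)² = (((-2 + 0)² - 1*(-48)) - 139)² = (((-2)² + 48) - 139)² = ((4 + 48) - 139)² = (52 - 139)² = (-87)² = 7569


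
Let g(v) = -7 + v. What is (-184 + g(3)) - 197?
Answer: -385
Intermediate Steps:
(-184 + g(3)) - 197 = (-184 + (-7 + 3)) - 197 = (-184 - 4) - 197 = -188 - 197 = -385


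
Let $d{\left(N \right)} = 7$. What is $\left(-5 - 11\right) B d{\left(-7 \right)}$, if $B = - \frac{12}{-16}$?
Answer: $-84$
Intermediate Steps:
$B = \frac{3}{4}$ ($B = \left(-12\right) \left(- \frac{1}{16}\right) = \frac{3}{4} \approx 0.75$)
$\left(-5 - 11\right) B d{\left(-7 \right)} = \left(-5 - 11\right) \frac{3}{4} \cdot 7 = \left(-16\right) \frac{3}{4} \cdot 7 = \left(-12\right) 7 = -84$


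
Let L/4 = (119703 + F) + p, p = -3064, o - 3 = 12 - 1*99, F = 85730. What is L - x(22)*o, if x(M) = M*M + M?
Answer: 851980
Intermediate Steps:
x(M) = M + M² (x(M) = M² + M = M + M²)
o = -84 (o = 3 + (12 - 1*99) = 3 + (12 - 99) = 3 - 87 = -84)
L = 809476 (L = 4*((119703 + 85730) - 3064) = 4*(205433 - 3064) = 4*202369 = 809476)
L - x(22)*o = 809476 - 22*(1 + 22)*(-84) = 809476 - 22*23*(-84) = 809476 - 506*(-84) = 809476 - 1*(-42504) = 809476 + 42504 = 851980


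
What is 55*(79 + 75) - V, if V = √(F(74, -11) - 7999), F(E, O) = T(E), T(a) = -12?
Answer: 8470 - I*√8011 ≈ 8470.0 - 89.504*I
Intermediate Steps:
F(E, O) = -12
V = I*√8011 (V = √(-12 - 7999) = √(-8011) = I*√8011 ≈ 89.504*I)
55*(79 + 75) - V = 55*(79 + 75) - I*√8011 = 55*154 - I*√8011 = 8470 - I*√8011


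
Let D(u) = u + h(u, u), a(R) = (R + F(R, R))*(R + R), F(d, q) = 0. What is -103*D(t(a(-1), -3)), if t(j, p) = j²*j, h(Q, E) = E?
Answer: -1648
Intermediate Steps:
a(R) = 2*R² (a(R) = (R + 0)*(R + R) = R*(2*R) = 2*R²)
t(j, p) = j³
D(u) = 2*u (D(u) = u + u = 2*u)
-103*D(t(a(-1), -3)) = -206*(2*(-1)²)³ = -206*(2*1)³ = -206*2³ = -206*8 = -103*16 = -1648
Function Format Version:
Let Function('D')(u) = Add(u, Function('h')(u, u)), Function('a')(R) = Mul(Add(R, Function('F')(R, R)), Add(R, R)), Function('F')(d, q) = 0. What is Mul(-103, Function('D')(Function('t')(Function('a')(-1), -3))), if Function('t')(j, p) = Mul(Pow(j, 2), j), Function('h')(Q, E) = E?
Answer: -1648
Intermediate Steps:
Function('a')(R) = Mul(2, Pow(R, 2)) (Function('a')(R) = Mul(Add(R, 0), Add(R, R)) = Mul(R, Mul(2, R)) = Mul(2, Pow(R, 2)))
Function('t')(j, p) = Pow(j, 3)
Function('D')(u) = Mul(2, u) (Function('D')(u) = Add(u, u) = Mul(2, u))
Mul(-103, Function('D')(Function('t')(Function('a')(-1), -3))) = Mul(-103, Mul(2, Pow(Mul(2, Pow(-1, 2)), 3))) = Mul(-103, Mul(2, Pow(Mul(2, 1), 3))) = Mul(-103, Mul(2, Pow(2, 3))) = Mul(-103, Mul(2, 8)) = Mul(-103, 16) = -1648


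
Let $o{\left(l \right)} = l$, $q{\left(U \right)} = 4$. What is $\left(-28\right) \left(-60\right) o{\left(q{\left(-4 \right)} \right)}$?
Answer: $6720$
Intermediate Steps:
$\left(-28\right) \left(-60\right) o{\left(q{\left(-4 \right)} \right)} = \left(-28\right) \left(-60\right) 4 = 1680 \cdot 4 = 6720$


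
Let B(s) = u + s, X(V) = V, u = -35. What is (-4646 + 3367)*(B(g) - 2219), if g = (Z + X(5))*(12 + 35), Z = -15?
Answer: 3483996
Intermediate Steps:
g = -470 (g = (-15 + 5)*(12 + 35) = -10*47 = -470)
B(s) = -35 + s
(-4646 + 3367)*(B(g) - 2219) = (-4646 + 3367)*((-35 - 470) - 2219) = -1279*(-505 - 2219) = -1279*(-2724) = 3483996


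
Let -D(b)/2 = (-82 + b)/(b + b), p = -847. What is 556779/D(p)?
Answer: -471591813/929 ≈ -5.0763e+5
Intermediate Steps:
D(b) = -(-82 + b)/b (D(b) = -2*(-82 + b)/(b + b) = -2*(-82 + b)/(2*b) = -2*(-82 + b)*1/(2*b) = -(-82 + b)/b)
556779/D(p) = 556779/(((82 - 1*(-847))/(-847))) = 556779/((-(82 + 847)/847)) = 556779/((-1/847*929)) = 556779/(-929/847) = 556779*(-847/929) = -471591813/929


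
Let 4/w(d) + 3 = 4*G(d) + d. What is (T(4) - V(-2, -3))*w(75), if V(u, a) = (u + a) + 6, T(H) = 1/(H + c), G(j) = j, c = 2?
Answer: -5/558 ≈ -0.0089606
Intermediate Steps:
T(H) = 1/(2 + H) (T(H) = 1/(H + 2) = 1/(2 + H))
V(u, a) = 6 + a + u (V(u, a) = (a + u) + 6 = 6 + a + u)
w(d) = 4/(-3 + 5*d) (w(d) = 4/(-3 + (4*d + d)) = 4/(-3 + 5*d))
(T(4) - V(-2, -3))*w(75) = (1/(2 + 4) - (6 - 3 - 2))*(4/(-3 + 5*75)) = (1/6 - 1*1)*(4/(-3 + 375)) = (⅙ - 1)*(4/372) = -10/(3*372) = -⅚*1/93 = -5/558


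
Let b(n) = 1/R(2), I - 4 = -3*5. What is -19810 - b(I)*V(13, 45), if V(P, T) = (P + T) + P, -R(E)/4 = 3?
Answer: -237649/12 ≈ -19804.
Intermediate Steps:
R(E) = -12 (R(E) = -4*3 = -12)
I = -11 (I = 4 - 3*5 = 4 - 15 = -11)
V(P, T) = T + 2*P
b(n) = -1/12 (b(n) = 1/(-12) = -1/12)
-19810 - b(I)*V(13, 45) = -19810 - (-1)*(45 + 2*13)/12 = -19810 - (-1)*(45 + 26)/12 = -19810 - (-1)*71/12 = -19810 - 1*(-71/12) = -19810 + 71/12 = -237649/12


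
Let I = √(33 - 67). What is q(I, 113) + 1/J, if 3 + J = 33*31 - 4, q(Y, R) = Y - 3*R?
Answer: -344423/1016 + I*√34 ≈ -339.0 + 5.831*I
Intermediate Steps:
I = I*√34 (I = √(-34) = I*√34 ≈ 5.8309*I)
J = 1016 (J = -3 + (33*31 - 4) = -3 + (1023 - 4) = -3 + 1019 = 1016)
q(I, 113) + 1/J = (I*√34 - 3*113) + 1/1016 = (I*√34 - 339) + 1/1016 = (-339 + I*√34) + 1/1016 = -344423/1016 + I*√34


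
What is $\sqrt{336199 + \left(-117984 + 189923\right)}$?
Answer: $\sqrt{408138} \approx 638.86$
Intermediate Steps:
$\sqrt{336199 + \left(-117984 + 189923\right)} = \sqrt{336199 + 71939} = \sqrt{408138}$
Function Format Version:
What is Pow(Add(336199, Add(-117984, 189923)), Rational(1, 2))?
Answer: Pow(408138, Rational(1, 2)) ≈ 638.86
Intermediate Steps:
Pow(Add(336199, Add(-117984, 189923)), Rational(1, 2)) = Pow(Add(336199, 71939), Rational(1, 2)) = Pow(408138, Rational(1, 2))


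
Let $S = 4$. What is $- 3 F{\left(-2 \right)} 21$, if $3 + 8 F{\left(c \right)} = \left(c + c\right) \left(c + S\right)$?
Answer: $\frac{693}{8} \approx 86.625$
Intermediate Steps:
$F{\left(c \right)} = - \frac{3}{8} + \frac{c \left(4 + c\right)}{4}$ ($F{\left(c \right)} = - \frac{3}{8} + \frac{\left(c + c\right) \left(c + 4\right)}{8} = - \frac{3}{8} + \frac{2 c \left(4 + c\right)}{8} = - \frac{3}{8} + \frac{c \left(4 + c\right)}{4}$)
$- 3 F{\left(-2 \right)} 21 = - 3 \left(- \frac{3}{8} - 2 + \frac{\left(-2\right)^{2}}{4}\right) 21 = - 3 \left(- \frac{3}{8} - 2 + \frac{1}{4} \cdot 4\right) 21 = - 3 \left(- \frac{3}{8} - 2 + 1\right) 21 = \left(-3\right) \left(- \frac{11}{8}\right) 21 = \frac{33}{8} \cdot 21 = \frac{693}{8}$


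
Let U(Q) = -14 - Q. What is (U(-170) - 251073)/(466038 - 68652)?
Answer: -83639/132462 ≈ -0.63142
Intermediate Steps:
(U(-170) - 251073)/(466038 - 68652) = ((-14 - 1*(-170)) - 251073)/(466038 - 68652) = ((-14 + 170) - 251073)/397386 = (156 - 251073)*(1/397386) = -250917*1/397386 = -83639/132462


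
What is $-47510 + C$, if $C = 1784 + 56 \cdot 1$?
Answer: $-45670$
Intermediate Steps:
$C = 1840$ ($C = 1784 + 56 = 1840$)
$-47510 + C = -47510 + 1840 = -45670$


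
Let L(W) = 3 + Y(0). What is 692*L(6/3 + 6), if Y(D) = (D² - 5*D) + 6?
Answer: 6228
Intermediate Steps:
Y(D) = 6 + D² - 5*D
L(W) = 9 (L(W) = 3 + (6 + 0² - 5*0) = 3 + (6 + 0 + 0) = 3 + 6 = 9)
692*L(6/3 + 6) = 692*9 = 6228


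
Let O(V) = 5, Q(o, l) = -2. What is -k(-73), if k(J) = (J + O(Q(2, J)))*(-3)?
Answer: -204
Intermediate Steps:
k(J) = -15 - 3*J (k(J) = (J + 5)*(-3) = (5 + J)*(-3) = -15 - 3*J)
-k(-73) = -(-15 - 3*(-73)) = -(-15 + 219) = -1*204 = -204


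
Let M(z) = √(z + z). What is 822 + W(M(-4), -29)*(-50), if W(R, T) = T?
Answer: 2272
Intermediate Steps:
M(z) = √2*√z (M(z) = √(2*z) = √2*√z)
822 + W(M(-4), -29)*(-50) = 822 - 29*(-50) = 822 + 1450 = 2272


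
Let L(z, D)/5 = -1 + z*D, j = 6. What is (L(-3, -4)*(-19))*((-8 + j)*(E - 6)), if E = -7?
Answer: -27170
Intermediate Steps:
L(z, D) = -5 + 5*D*z (L(z, D) = 5*(-1 + z*D) = 5*(-1 + D*z) = -5 + 5*D*z)
(L(-3, -4)*(-19))*((-8 + j)*(E - 6)) = ((-5 + 5*(-4)*(-3))*(-19))*((-8 + 6)*(-7 - 6)) = ((-5 + 60)*(-19))*(-2*(-13)) = (55*(-19))*26 = -1045*26 = -27170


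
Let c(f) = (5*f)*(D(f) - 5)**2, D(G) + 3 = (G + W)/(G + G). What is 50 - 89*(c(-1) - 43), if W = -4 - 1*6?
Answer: 26633/4 ≈ 6658.3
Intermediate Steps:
W = -10 (W = -4 - 6 = -10)
D(G) = -3 + (-10 + G)/(2*G) (D(G) = -3 + (G - 10)/(G + G) = -3 + (-10 + G)/((2*G)) = -3 + (-10 + G)*(1/(2*G)) = -3 + (-10 + G)/(2*G))
c(f) = 5*f*(-15/2 - 5/f)**2 (c(f) = (5*f)*((-5/2 - 5/f) - 5)**2 = (5*f)*(-15/2 - 5/f)**2 = 5*f*(-15/2 - 5/f)**2)
50 - 89*(c(-1) - 43) = 50 - 89*((125/4)*(2 + 3*(-1))**2/(-1) - 43) = 50 - 89*((125/4)*(-1)*(2 - 3)**2 - 43) = 50 - 89*((125/4)*(-1)*(-1)**2 - 43) = 50 - 89*((125/4)*(-1)*1 - 43) = 50 - 89*(-125/4 - 43) = 50 - 89*(-297/4) = 50 + 26433/4 = 26633/4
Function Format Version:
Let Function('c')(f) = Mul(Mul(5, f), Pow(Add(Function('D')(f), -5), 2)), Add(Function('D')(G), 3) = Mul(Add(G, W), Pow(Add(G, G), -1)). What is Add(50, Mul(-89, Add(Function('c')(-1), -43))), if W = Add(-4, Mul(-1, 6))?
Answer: Rational(26633, 4) ≈ 6658.3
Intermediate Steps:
W = -10 (W = Add(-4, -6) = -10)
Function('D')(G) = Add(-3, Mul(Rational(1, 2), Pow(G, -1), Add(-10, G))) (Function('D')(G) = Add(-3, Mul(Add(G, -10), Pow(Add(G, G), -1))) = Add(-3, Mul(Add(-10, G), Pow(Mul(2, G), -1))) = Add(-3, Mul(Add(-10, G), Mul(Rational(1, 2), Pow(G, -1)))) = Add(-3, Mul(Rational(1, 2), Pow(G, -1), Add(-10, G))))
Function('c')(f) = Mul(5, f, Pow(Add(Rational(-15, 2), Mul(-5, Pow(f, -1))), 2)) (Function('c')(f) = Mul(Mul(5, f), Pow(Add(Add(Rational(-5, 2), Mul(-5, Pow(f, -1))), -5), 2)) = Mul(Mul(5, f), Pow(Add(Rational(-15, 2), Mul(-5, Pow(f, -1))), 2)) = Mul(5, f, Pow(Add(Rational(-15, 2), Mul(-5, Pow(f, -1))), 2)))
Add(50, Mul(-89, Add(Function('c')(-1), -43))) = Add(50, Mul(-89, Add(Mul(Rational(125, 4), Pow(-1, -1), Pow(Add(2, Mul(3, -1)), 2)), -43))) = Add(50, Mul(-89, Add(Mul(Rational(125, 4), -1, Pow(Add(2, -3), 2)), -43))) = Add(50, Mul(-89, Add(Mul(Rational(125, 4), -1, Pow(-1, 2)), -43))) = Add(50, Mul(-89, Add(Mul(Rational(125, 4), -1, 1), -43))) = Add(50, Mul(-89, Add(Rational(-125, 4), -43))) = Add(50, Mul(-89, Rational(-297, 4))) = Add(50, Rational(26433, 4)) = Rational(26633, 4)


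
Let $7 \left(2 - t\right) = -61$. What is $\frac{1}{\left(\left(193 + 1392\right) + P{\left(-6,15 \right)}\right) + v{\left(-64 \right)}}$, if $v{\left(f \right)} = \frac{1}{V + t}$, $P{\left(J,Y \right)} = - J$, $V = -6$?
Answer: $\frac{33}{52510} \approx 0.00062845$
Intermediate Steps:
$t = \frac{75}{7}$ ($t = 2 - - \frac{61}{7} = 2 + \frac{61}{7} = \frac{75}{7} \approx 10.714$)
$v{\left(f \right)} = \frac{7}{33}$ ($v{\left(f \right)} = \frac{1}{-6 + \frac{75}{7}} = \frac{1}{\frac{33}{7}} = \frac{7}{33}$)
$\frac{1}{\left(\left(193 + 1392\right) + P{\left(-6,15 \right)}\right) + v{\left(-64 \right)}} = \frac{1}{\left(\left(193 + 1392\right) - -6\right) + \frac{7}{33}} = \frac{1}{\left(1585 + 6\right) + \frac{7}{33}} = \frac{1}{1591 + \frac{7}{33}} = \frac{1}{\frac{52510}{33}} = \frac{33}{52510}$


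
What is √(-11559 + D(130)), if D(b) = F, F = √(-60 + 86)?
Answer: √(-11559 + √26) ≈ 107.49*I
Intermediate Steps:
F = √26 ≈ 5.0990
D(b) = √26
√(-11559 + D(130)) = √(-11559 + √26)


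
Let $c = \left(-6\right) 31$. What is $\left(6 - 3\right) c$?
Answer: $-558$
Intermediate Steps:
$c = -186$
$\left(6 - 3\right) c = \left(6 - 3\right) \left(-186\right) = 3 \left(-186\right) = -558$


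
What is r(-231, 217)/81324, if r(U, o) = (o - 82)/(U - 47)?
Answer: -5/837336 ≈ -5.9713e-6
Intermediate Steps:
r(U, o) = (-82 + o)/(-47 + U)
r(-231, 217)/81324 = ((-82 + 217)/(-47 - 231))/81324 = (135/(-278))*(1/81324) = -1/278*135*(1/81324) = -135/278*1/81324 = -5/837336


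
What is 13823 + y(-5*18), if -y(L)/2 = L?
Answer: 14003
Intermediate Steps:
y(L) = -2*L
13823 + y(-5*18) = 13823 - (-10)*18 = 13823 - 2*(-90) = 13823 + 180 = 14003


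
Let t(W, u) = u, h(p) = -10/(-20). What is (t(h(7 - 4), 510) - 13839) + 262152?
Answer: 248823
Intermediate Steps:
h(p) = ½ (h(p) = -10*(-1/20) = ½)
(t(h(7 - 4), 510) - 13839) + 262152 = (510 - 13839) + 262152 = -13329 + 262152 = 248823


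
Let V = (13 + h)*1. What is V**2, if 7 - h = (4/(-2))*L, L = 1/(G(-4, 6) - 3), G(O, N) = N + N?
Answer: 33124/81 ≈ 408.94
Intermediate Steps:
G(O, N) = 2*N
L = 1/9 (L = 1/(2*6 - 3) = 1/(12 - 3) = 1/9 ≈ 0.11111)
h = 65/9 (h = 7 - 4/(-2)/9 = 7 - 4*(-1/2)/9 = 7 - (-2)/9 = 7 - 1*(-2/9) = 7 + 2/9 = 65/9 ≈ 7.2222)
V = 182/9 (V = (13 + 65/9)*1 = (182/9)*1 = 182/9 ≈ 20.222)
V**2 = (182/9)**2 = 33124/81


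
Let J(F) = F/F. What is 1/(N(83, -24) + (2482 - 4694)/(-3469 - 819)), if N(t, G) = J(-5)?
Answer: 1072/1625 ≈ 0.65969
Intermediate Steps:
J(F) = 1
N(t, G) = 1
1/(N(83, -24) + (2482 - 4694)/(-3469 - 819)) = 1/(1 + (2482 - 4694)/(-3469 - 819)) = 1/(1 - 2212/(-4288)) = 1/(1 - 2212*(-1/4288)) = 1/(1 + 553/1072) = 1/(1625/1072) = 1072/1625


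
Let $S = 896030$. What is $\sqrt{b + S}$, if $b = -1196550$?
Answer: $2 i \sqrt{75130} \approx 548.2 i$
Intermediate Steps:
$\sqrt{b + S} = \sqrt{-1196550 + 896030} = \sqrt{-300520} = 2 i \sqrt{75130}$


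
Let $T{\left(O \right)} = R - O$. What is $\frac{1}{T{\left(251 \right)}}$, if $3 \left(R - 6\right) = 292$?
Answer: $- \frac{3}{443} \approx -0.006772$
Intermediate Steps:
$R = \frac{310}{3}$ ($R = 6 + \frac{1}{3} \cdot 292 = 6 + \frac{292}{3} = \frac{310}{3} \approx 103.33$)
$T{\left(O \right)} = \frac{310}{3} - O$
$\frac{1}{T{\left(251 \right)}} = \frac{1}{\frac{310}{3} - 251} = \frac{1}{- \frac{443}{3}} = - \frac{3}{443}$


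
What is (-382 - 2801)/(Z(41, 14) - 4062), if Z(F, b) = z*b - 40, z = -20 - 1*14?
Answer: 1061/1526 ≈ 0.69528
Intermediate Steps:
z = -34 (z = -20 - 14 = -34)
Z(F, b) = -40 - 34*b (Z(F, b) = -34*b - 40 = -40 - 34*b)
(-382 - 2801)/(Z(41, 14) - 4062) = (-382 - 2801)/((-40 - 34*14) - 4062) = -3183/((-40 - 476) - 4062) = -3183/(-516 - 4062) = -3183/(-4578) = -3183*(-1/4578) = 1061/1526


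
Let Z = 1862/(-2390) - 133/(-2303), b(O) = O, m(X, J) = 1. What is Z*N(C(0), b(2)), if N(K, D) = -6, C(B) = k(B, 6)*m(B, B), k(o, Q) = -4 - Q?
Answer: 1701564/393155 ≈ 4.3280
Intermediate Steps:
C(B) = -10 (C(B) = (-4 - 1*6)*1 = (-4 - 6)*1 = -10*1 = -10)
Z = -283594/393155 (Z = 1862*(-1/2390) - 133*(-1/2303) = -931/1195 + 19/329 = -283594/393155 ≈ -0.72133)
Z*N(C(0), b(2)) = -283594/393155*(-6) = 1701564/393155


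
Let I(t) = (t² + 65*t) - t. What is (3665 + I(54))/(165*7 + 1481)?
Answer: 10037/2636 ≈ 3.8077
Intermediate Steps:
I(t) = t² + 64*t
(3665 + I(54))/(165*7 + 1481) = (3665 + 54*(64 + 54))/(165*7 + 1481) = (3665 + 54*118)/(1155 + 1481) = (3665 + 6372)/2636 = 10037*(1/2636) = 10037/2636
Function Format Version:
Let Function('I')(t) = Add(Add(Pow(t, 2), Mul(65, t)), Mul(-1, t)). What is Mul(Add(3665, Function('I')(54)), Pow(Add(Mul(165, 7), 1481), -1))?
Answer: Rational(10037, 2636) ≈ 3.8077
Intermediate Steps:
Function('I')(t) = Add(Pow(t, 2), Mul(64, t))
Mul(Add(3665, Function('I')(54)), Pow(Add(Mul(165, 7), 1481), -1)) = Mul(Add(3665, Mul(54, Add(64, 54))), Pow(Add(Mul(165, 7), 1481), -1)) = Mul(Add(3665, Mul(54, 118)), Pow(Add(1155, 1481), -1)) = Mul(Add(3665, 6372), Pow(2636, -1)) = Mul(10037, Rational(1, 2636)) = Rational(10037, 2636)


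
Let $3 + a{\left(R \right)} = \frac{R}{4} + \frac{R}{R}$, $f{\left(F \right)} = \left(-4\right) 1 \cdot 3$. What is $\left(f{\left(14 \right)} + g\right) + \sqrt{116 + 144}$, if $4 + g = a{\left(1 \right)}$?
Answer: $- \frac{71}{4} + 2 \sqrt{65} \approx -1.6255$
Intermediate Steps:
$f{\left(F \right)} = -12$ ($f{\left(F \right)} = \left(-4\right) 3 = -12$)
$a{\left(R \right)} = -2 + \frac{R}{4}$ ($a{\left(R \right)} = -3 + \left(\frac{R}{4} + \frac{R}{R}\right) = -3 + \left(R \frac{1}{4} + 1\right) = -3 + \left(\frac{R}{4} + 1\right) = -3 + \left(1 + \frac{R}{4}\right) = -2 + \frac{R}{4}$)
$g = - \frac{23}{4}$ ($g = -4 + \left(-2 + \frac{1}{4} \cdot 1\right) = -4 + \left(-2 + \frac{1}{4}\right) = -4 - \frac{7}{4} = - \frac{23}{4} \approx -5.75$)
$\left(f{\left(14 \right)} + g\right) + \sqrt{116 + 144} = \left(-12 - \frac{23}{4}\right) + \sqrt{116 + 144} = - \frac{71}{4} + \sqrt{260} = - \frac{71}{4} + 2 \sqrt{65}$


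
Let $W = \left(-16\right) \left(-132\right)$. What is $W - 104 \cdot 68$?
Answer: $-4960$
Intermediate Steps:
$W = 2112$
$W - 104 \cdot 68 = 2112 - 104 \cdot 68 = 2112 - 7072 = -4960$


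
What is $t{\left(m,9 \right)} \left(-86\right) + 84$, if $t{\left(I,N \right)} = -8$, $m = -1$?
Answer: $772$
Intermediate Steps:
$t{\left(m,9 \right)} \left(-86\right) + 84 = \left(-8\right) \left(-86\right) + 84 = 688 + 84 = 772$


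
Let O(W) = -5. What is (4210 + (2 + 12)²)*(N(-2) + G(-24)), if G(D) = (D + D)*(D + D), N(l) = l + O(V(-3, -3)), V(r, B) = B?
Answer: 10120582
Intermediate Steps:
N(l) = -5 + l (N(l) = l - 5 = -5 + l)
G(D) = 4*D² (G(D) = (2*D)*(2*D) = 4*D²)
(4210 + (2 + 12)²)*(N(-2) + G(-24)) = (4210 + (2 + 12)²)*((-5 - 2) + 4*(-24)²) = (4210 + 14²)*(-7 + 4*576) = (4210 + 196)*(-7 + 2304) = 4406*2297 = 10120582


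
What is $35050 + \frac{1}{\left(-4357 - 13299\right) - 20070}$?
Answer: $\frac{1322296299}{37726} \approx 35050.0$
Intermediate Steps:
$35050 + \frac{1}{\left(-4357 - 13299\right) - 20070} = 35050 + \frac{1}{-17656 - 20070} = 35050 + \frac{1}{-37726} = 35050 - \frac{1}{37726} = \frac{1322296299}{37726}$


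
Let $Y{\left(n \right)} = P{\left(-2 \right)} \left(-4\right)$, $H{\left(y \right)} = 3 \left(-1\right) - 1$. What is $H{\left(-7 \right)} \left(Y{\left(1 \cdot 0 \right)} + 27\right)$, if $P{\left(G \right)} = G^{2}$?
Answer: $-44$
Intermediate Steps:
$H{\left(y \right)} = -4$ ($H{\left(y \right)} = -3 - 1 = -4$)
$Y{\left(n \right)} = -16$ ($Y{\left(n \right)} = \left(-2\right)^{2} \left(-4\right) = 4 \left(-4\right) = -16$)
$H{\left(-7 \right)} \left(Y{\left(1 \cdot 0 \right)} + 27\right) = - 4 \left(-16 + 27\right) = \left(-4\right) 11 = -44$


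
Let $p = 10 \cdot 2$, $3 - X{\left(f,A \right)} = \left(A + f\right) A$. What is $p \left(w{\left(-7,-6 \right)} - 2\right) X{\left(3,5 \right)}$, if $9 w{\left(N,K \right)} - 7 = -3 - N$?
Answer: $\frac{5180}{9} \approx 575.56$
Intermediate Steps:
$w{\left(N,K \right)} = \frac{4}{9} - \frac{N}{9}$ ($w{\left(N,K \right)} = \frac{7}{9} + \frac{-3 - N}{9} = \frac{7}{9} - \left(\frac{1}{3} + \frac{N}{9}\right) = \frac{4}{9} - \frac{N}{9}$)
$X{\left(f,A \right)} = 3 - A \left(A + f\right)$ ($X{\left(f,A \right)} = 3 - \left(A + f\right) A = 3 - A \left(A + f\right)$)
$p = 20$
$p \left(w{\left(-7,-6 \right)} - 2\right) X{\left(3,5 \right)} = 20 \left(\left(\frac{4}{9} - - \frac{7}{9}\right) - 2\right) \left(3 - 5^{2} - 5 \cdot 3\right) = 20 \left(\left(\frac{4}{9} + \frac{7}{9}\right) - 2\right) \left(3 - 25 - 15\right) = 20 \left(\frac{11}{9} - 2\right) \left(3 - 25 - 15\right) = 20 \left(- \frac{7}{9}\right) \left(-37\right) = \left(- \frac{140}{9}\right) \left(-37\right) = \frac{5180}{9}$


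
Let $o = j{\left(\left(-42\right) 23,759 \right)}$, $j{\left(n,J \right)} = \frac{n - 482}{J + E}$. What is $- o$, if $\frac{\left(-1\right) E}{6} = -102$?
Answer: $\frac{1448}{1371} \approx 1.0562$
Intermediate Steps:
$E = 612$ ($E = \left(-6\right) \left(-102\right) = 612$)
$j{\left(n,J \right)} = \frac{-482 + n}{612 + J}$ ($j{\left(n,J \right)} = \frac{n - 482}{J + 612} = \frac{-482 + n}{612 + J}$)
$o = - \frac{1448}{1371}$ ($o = \frac{-482 - 966}{612 + 759} = \frac{-482 - 966}{1371} = \frac{1}{1371} \left(-1448\right) = - \frac{1448}{1371} \approx -1.0562$)
$- o = \left(-1\right) \left(- \frac{1448}{1371}\right) = \frac{1448}{1371}$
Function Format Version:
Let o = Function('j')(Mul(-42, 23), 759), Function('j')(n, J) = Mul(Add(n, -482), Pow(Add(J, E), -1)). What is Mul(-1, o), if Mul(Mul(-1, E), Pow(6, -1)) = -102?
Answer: Rational(1448, 1371) ≈ 1.0562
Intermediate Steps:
E = 612 (E = Mul(-6, -102) = 612)
Function('j')(n, J) = Mul(Pow(Add(612, J), -1), Add(-482, n)) (Function('j')(n, J) = Mul(Add(n, -482), Pow(Add(J, 612), -1)) = Mul(Add(-482, n), Pow(Add(612, J), -1)) = Mul(Pow(Add(612, J), -1), Add(-482, n)))
o = Rational(-1448, 1371) (o = Mul(Pow(Add(612, 759), -1), Add(-482, Mul(-42, 23))) = Mul(Pow(1371, -1), Add(-482, -966)) = Mul(Rational(1, 1371), -1448) = Rational(-1448, 1371) ≈ -1.0562)
Mul(-1, o) = Mul(-1, Rational(-1448, 1371)) = Rational(1448, 1371)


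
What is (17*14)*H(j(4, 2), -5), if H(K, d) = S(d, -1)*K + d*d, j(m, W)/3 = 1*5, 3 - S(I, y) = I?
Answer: 34510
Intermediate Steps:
S(I, y) = 3 - I
j(m, W) = 15 (j(m, W) = 3*(1*5) = 3*5 = 15)
H(K, d) = d² + K*(3 - d) (H(K, d) = (3 - d)*K + d*d = K*(3 - d) + d² = d² + K*(3 - d))
(17*14)*H(j(4, 2), -5) = (17*14)*((-5)² - 1*15*(-3 - 5)) = 238*(25 - 1*15*(-8)) = 238*(25 + 120) = 238*145 = 34510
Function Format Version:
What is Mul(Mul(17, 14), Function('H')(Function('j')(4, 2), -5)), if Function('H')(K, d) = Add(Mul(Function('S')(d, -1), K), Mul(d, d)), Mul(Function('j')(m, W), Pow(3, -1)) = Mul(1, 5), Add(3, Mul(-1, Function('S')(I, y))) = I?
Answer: 34510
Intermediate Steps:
Function('S')(I, y) = Add(3, Mul(-1, I))
Function('j')(m, W) = 15 (Function('j')(m, W) = Mul(3, Mul(1, 5)) = Mul(3, 5) = 15)
Function('H')(K, d) = Add(Pow(d, 2), Mul(K, Add(3, Mul(-1, d)))) (Function('H')(K, d) = Add(Mul(Add(3, Mul(-1, d)), K), Mul(d, d)) = Add(Mul(K, Add(3, Mul(-1, d))), Pow(d, 2)) = Add(Pow(d, 2), Mul(K, Add(3, Mul(-1, d)))))
Mul(Mul(17, 14), Function('H')(Function('j')(4, 2), -5)) = Mul(Mul(17, 14), Add(Pow(-5, 2), Mul(-1, 15, Add(-3, -5)))) = Mul(238, Add(25, Mul(-1, 15, -8))) = Mul(238, Add(25, 120)) = Mul(238, 145) = 34510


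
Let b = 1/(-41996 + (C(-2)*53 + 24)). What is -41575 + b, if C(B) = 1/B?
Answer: -3492175277/83997 ≈ -41575.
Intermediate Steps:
b = -2/83997 (b = 1/(-41996 + (53/(-2) + 24)) = 1/(-41996 + (-1/2*53 + 24)) = 1/(-41996 + (-53/2 + 24)) = 1/(-41996 - 5/2) = 1/(-83997/2) = -2/83997 ≈ -2.3810e-5)
-41575 + b = -41575 - 2/83997 = -3492175277/83997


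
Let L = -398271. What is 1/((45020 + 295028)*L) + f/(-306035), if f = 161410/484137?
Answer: -1457340490435205/1337725552797047616624 ≈ -1.0894e-6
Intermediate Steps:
f = 161410/484137 (f = 161410*(1/484137) = 161410/484137 ≈ 0.33340)
1/((45020 + 295028)*L) + f/(-306035) = 1/((45020 + 295028)*(-398271)) + (161410/484137)/(-306035) = -1/398271/340048 + (161410/484137)*(-1/306035) = (1/340048)*(-1/398271) - 32282/29632573359 = -1/135431257008 - 32282/29632573359 = -1457340490435205/1337725552797047616624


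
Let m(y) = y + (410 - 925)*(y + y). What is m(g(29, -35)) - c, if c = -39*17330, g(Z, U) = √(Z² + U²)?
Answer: 675870 - 1029*√2066 ≈ 6.2910e+5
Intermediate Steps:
g(Z, U) = √(U² + Z²)
c = -675870
m(y) = -1029*y (m(y) = y - 1030*y = -1029*y)
m(g(29, -35)) - c = -1029*√((-35)² + 29²) - 1*(-675870) = -1029*√(1225 + 841) + 675870 = -1029*√2066 + 675870 = 675870 - 1029*√2066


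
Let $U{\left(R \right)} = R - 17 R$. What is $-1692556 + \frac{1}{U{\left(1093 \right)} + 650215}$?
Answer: $- \frac{1070925880211}{632727} \approx -1.6926 \cdot 10^{6}$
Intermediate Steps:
$U{\left(R \right)} = - 16 R$
$-1692556 + \frac{1}{U{\left(1093 \right)} + 650215} = -1692556 + \frac{1}{\left(-16\right) 1093 + 650215} = -1692556 + \frac{1}{-17488 + 650215} = -1692556 + \frac{1}{632727} = - \frac{1070925880211}{632727}$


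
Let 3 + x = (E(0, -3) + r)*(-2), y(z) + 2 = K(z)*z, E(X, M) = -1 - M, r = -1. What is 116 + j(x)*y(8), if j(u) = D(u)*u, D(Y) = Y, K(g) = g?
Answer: 1666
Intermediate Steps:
y(z) = -2 + z**2 (y(z) = -2 + z*z = -2 + z**2)
x = -5 (x = -3 + ((-1 - 1*(-3)) - 1)*(-2) = -3 + ((-1 + 3) - 1)*(-2) = -3 + (2 - 1)*(-2) = -3 + 1*(-2) = -3 - 2 = -5)
j(u) = u**2 (j(u) = u*u = u**2)
116 + j(x)*y(8) = 116 + (-5)**2*(-2 + 8**2) = 116 + 25*(-2 + 64) = 116 + 25*62 = 116 + 1550 = 1666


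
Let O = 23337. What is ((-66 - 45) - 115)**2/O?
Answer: 51076/23337 ≈ 2.1886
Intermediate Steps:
((-66 - 45) - 115)**2/O = ((-66 - 45) - 115)**2/23337 = (-111 - 115)**2*(1/23337) = (-226)**2*(1/23337) = 51076*(1/23337) = 51076/23337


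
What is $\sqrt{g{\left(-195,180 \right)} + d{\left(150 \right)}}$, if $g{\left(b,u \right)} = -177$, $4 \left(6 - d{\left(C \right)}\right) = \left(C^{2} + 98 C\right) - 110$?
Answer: $\frac{i \sqrt{37774}}{2} \approx 97.178 i$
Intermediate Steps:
$d{\left(C \right)} = \frac{67}{2} - \frac{49 C}{2} - \frac{C^{2}}{4}$ ($d{\left(C \right)} = 6 - \frac{\left(C^{2} + 98 C\right) - 110}{4} = 6 - \frac{-110 + C^{2} + 98 C}{4} = 6 - \left(- \frac{55}{2} + \frac{C^{2}}{4} + \frac{49 C}{2}\right) = \frac{67}{2} - \frac{49 C}{2} - \frac{C^{2}}{4}$)
$\sqrt{g{\left(-195,180 \right)} + d{\left(150 \right)}} = \sqrt{-177 - \left(\frac{7283}{2} + 5625\right)} = \sqrt{-177 - \frac{18533}{2}} = \sqrt{- \frac{18887}{2}} = \frac{i \sqrt{37774}}{2}$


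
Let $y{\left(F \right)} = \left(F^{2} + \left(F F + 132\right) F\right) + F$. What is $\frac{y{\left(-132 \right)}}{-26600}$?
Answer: $\frac{23001}{266} \approx 86.47$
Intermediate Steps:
$y{\left(F \right)} = F + F^{2} + F \left(132 + F^{2}\right)$ ($y{\left(F \right)} = \left(F^{2} + \left(F^{2} + 132\right) F\right) + F = \left(F^{2} + \left(132 + F^{2}\right) F\right) + F = \left(F^{2} + F \left(132 + F^{2}\right)\right) + F = F + F^{2} + F \left(132 + F^{2}\right)$)
$\frac{y{\left(-132 \right)}}{-26600} = \frac{\left(-132\right) \left(133 - 132 + \left(-132\right)^{2}\right)}{-26600} = - 132 \left(133 - 132 + 17424\right) \left(- \frac{1}{26600}\right) = \left(-132\right) 17425 \left(- \frac{1}{26600}\right) = \left(-2300100\right) \left(- \frac{1}{26600}\right) = \frac{23001}{266}$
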